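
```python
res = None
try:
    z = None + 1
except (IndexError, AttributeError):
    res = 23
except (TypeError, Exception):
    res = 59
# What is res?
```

Step-by-step execution trace:
1. `z = None + 1` raises TypeError.
2. `except (IndexError, AttributeError)` does not match TypeError; skipped.
3. `except (TypeError, Exception)` matches (TypeError is in the tuple) → res = 59.
Result: 59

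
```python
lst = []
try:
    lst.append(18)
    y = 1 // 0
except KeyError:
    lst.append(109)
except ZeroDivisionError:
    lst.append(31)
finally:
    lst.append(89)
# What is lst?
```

Step-by-step execution trace:
1. try: `lst.append(18)` → lst = [18].
2. `y = 1 // 0` raises ZeroDivisionError.
3. `except KeyError` does not match ZeroDivisionError; skipped.
4. `except ZeroDivisionError` matches → `lst.append(31)` → lst = [18, 31].
5. finally always runs: `lst.append(89)` → lst = [18, 31, 89].
Result: [18, 31, 89]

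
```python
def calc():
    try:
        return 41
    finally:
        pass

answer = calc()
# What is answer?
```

Step-by-step execution trace:
1. `calc()` enters try: `return 41` sets pending return value 41.
2. Before returning, `finally: pass` runs (no effect).
3. calc() returns 41 → answer = 41.
Result: 41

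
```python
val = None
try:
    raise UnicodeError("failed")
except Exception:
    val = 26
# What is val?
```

Step-by-step execution trace:
1. `raise UnicodeError(...)` raises UnicodeError.
2. `except Exception` matches (UnicodeError is a subclass of Exception) → val = 26.
Result: 26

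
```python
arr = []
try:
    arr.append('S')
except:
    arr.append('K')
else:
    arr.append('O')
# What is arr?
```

Step-by-step execution trace:
1. try: `arr.append('S')` → arr = ['S']. No exception raised.
2. `except` is skipped.
3. `else` runs (try completed without exception): `arr.append('O')` → arr = ['S', 'O'].
Result: ['S', 'O']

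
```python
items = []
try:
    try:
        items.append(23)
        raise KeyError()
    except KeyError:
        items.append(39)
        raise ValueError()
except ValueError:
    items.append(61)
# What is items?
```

Step-by-step execution trace:
1. Inner try: `items.append(23)` → items = [23].
2. `raise KeyError()` raises KeyError.
3. Inner `except KeyError` matches → `items.append(39)` → items = [23, 39].
4. `raise ValueError()` raises ValueError; propagates to outer try.
5. Outer `except ValueError` matches → `items.append(61)` → items = [23, 39, 61].
Result: [23, 39, 61]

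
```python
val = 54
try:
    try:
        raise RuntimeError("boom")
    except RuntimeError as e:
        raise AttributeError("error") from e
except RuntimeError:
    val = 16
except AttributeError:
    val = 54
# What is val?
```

Step-by-step execution trace:
1. Inner try raises RuntimeError; inner `except RuntimeError as e` catches it.
2. `raise AttributeError(...) from e` raises AttributeError (RuntimeError is attached as __cause__, but only AttributeError is active).
3. Outer `except RuntimeError` does not match AttributeError; skipped.
4. Outer `except AttributeError` matches → val = 54.
Result: 54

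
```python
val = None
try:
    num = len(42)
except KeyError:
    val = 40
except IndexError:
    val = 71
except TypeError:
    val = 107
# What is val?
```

Step-by-step execution trace:
1. `num = len(42)` raises TypeError.
2. `except KeyError` does not match TypeError; skipped.
3. `except IndexError` does not match TypeError; skipped.
4. `except TypeError` matches → val = 107.
Result: 107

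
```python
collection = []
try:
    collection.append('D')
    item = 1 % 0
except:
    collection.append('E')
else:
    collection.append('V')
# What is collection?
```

Step-by-step execution trace:
1. try: `collection.append('D')` → collection = ['D'].
2. `item = 1 % 0` raises ZeroDivisionError.
3. bare `except` matches → `collection.append('E')` → collection = ['D', 'E'].
4. `else` is skipped (an exception was raised).
Result: ['D', 'E']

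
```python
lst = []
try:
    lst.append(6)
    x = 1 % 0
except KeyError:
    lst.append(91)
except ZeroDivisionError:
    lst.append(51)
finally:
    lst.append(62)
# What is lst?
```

Step-by-step execution trace:
1. try: `lst.append(6)` → lst = [6].
2. `x = 1 % 0` raises ZeroDivisionError.
3. `except KeyError` does not match ZeroDivisionError; skipped.
4. `except ZeroDivisionError` matches → `lst.append(51)` → lst = [6, 51].
5. finally always runs: `lst.append(62)` → lst = [6, 51, 62].
Result: [6, 51, 62]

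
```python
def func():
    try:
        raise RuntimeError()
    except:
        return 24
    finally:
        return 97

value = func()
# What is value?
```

Step-by-step execution trace:
1. `func()` enters try: `raise RuntimeError()` raises RuntimeError.
2. bare `except` matches → `return 24` sets pending return value 24.
3. Before returning, `finally: return 97` runs and overrides the pending return.
4. func() returns 97 → value = 97.
Result: 97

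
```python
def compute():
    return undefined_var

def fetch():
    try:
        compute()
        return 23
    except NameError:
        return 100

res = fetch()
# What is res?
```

Step-by-step execution trace:
1. `fetch()` calls `compute()`.
2. `compute()` evaluates `undefined_var`, which raises NameError; it propagates to the caller.
3. `return 23` is not reached.
4. `except NameError` in fetch matches → returns 100.
5. res = 100.
Result: 100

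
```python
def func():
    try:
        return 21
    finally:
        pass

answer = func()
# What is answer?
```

Step-by-step execution trace:
1. `func()` enters try: `return 21` sets pending return value 21.
2. Before returning, `finally: pass` runs (no effect).
3. func() returns 21 → answer = 21.
Result: 21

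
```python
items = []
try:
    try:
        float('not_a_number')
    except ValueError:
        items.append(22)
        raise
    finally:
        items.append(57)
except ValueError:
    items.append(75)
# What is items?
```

Step-by-step execution trace:
1. Inner try: `float('not_a_number')` raises ValueError.
2. Inner `except ValueError` matches → `items.append(22)` → items = [22].
3. bare `raise` re-raises ValueError.
4. Inner `finally` runs during unwinding: `items.append(57)` → items = [22, 57].
5. Outer `except ValueError` matches → `items.append(75)` → items = [22, 57, 75].
Result: [22, 57, 75]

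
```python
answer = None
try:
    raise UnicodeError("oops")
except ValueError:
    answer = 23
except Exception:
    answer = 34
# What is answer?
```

Step-by-step execution trace:
1. `raise UnicodeError(...)` raises UnicodeError.
2. `except ValueError` matches (UnicodeError is a subclass of ValueError) → answer = 23.
3. `except Exception` is not reached.
Result: 23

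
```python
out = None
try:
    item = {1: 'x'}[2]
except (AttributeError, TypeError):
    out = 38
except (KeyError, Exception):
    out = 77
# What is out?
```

Step-by-step execution trace:
1. `item = {1: 'x'}[2]` raises KeyError.
2. `except (AttributeError, TypeError)` does not match KeyError; skipped.
3. `except (KeyError, Exception)` matches (KeyError is in the tuple) → out = 77.
Result: 77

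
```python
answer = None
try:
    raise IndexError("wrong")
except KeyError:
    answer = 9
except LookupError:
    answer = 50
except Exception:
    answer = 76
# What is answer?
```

Step-by-step execution trace:
1. `raise IndexError(...)` raises IndexError.
2. `except KeyError` does not match (IndexError is not a subclass of KeyError); skipped.
3. `except LookupError` matches (IndexError is a subclass of LookupError) → answer = 50.
4. `except Exception` is not reached.
Result: 50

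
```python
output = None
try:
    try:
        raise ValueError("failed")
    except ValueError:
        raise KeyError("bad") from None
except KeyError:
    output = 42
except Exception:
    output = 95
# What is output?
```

Step-by-step execution trace:
1. Inner try raises ValueError; inner `except ValueError` catches it.
2. `raise KeyError(...) from None` raises KeyError (from None suppresses __context__, but the active exception is still KeyError).
3. Outer `except KeyError` matches → output = 42.
4. `except Exception` is not reached.
Result: 42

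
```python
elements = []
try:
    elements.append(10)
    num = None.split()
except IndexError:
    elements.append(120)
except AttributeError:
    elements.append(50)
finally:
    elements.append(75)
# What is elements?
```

Step-by-step execution trace:
1. try: `elements.append(10)` → elements = [10].
2. `num = None.split()` raises AttributeError.
3. `except IndexError` does not match AttributeError; skipped.
4. `except AttributeError` matches → `elements.append(50)` → elements = [10, 50].
5. finally always runs: `elements.append(75)` → elements = [10, 50, 75].
Result: [10, 50, 75]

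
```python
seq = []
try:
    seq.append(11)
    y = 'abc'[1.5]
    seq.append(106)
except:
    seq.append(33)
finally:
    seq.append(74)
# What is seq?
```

Step-by-step execution trace:
1. try: `seq.append(11)` → seq = [11].
2. `y = 'abc'[1.5]` raises TypeError; `seq.append(106)` is not reached.
3. bare `except` matches → `seq.append(33)` → seq = [11, 33].
4. finally always runs: `seq.append(74)` → seq = [11, 33, 74].
Result: [11, 33, 74]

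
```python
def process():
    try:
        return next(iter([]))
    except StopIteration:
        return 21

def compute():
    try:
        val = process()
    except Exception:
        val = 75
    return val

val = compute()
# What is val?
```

Step-by-step execution trace:
1. `compute()` calls `process()`.
2. In process: `next(iter([]))` raises StopIteration; `except StopIteration` catches it → returns 21.
3. In compute: `val = process()` → val = 21. No exception reaches compute.
4. `except Exception` is skipped; compute returns 21.
5. val = 21.
Result: 21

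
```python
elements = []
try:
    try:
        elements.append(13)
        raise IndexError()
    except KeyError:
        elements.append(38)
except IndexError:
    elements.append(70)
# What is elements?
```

Step-by-step execution trace:
1. Inner try: `elements.append(13)` → elements = [13].
2. `raise IndexError()` raises IndexError.
3. Inner `except KeyError` does not match IndexError; exception propagates to outer try.
4. Outer `except IndexError` matches → `elements.append(70)` → elements = [13, 70].
Result: [13, 70]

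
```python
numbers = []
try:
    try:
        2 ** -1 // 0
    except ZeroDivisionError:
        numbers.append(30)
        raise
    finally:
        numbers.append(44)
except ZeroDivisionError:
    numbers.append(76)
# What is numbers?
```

Step-by-step execution trace:
1. Inner try: `2 ** -1 // 0` raises ZeroDivisionError.
2. Inner `except ZeroDivisionError` matches → `numbers.append(30)` → numbers = [30].
3. bare `raise` re-raises ZeroDivisionError.
4. Inner `finally` runs during unwinding: `numbers.append(44)` → numbers = [30, 44].
5. Outer `except ZeroDivisionError` matches → `numbers.append(76)` → numbers = [30, 44, 76].
Result: [30, 44, 76]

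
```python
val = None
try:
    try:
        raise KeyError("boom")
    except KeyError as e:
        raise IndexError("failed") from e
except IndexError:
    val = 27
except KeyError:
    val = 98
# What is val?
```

Step-by-step execution trace:
1. Inner try raises KeyError; inner `except KeyError as e` catches it.
2. `raise IndexError(...) from e` raises IndexError (KeyError is attached as __cause__, but only IndexError is active).
3. Outer `except IndexError` matches → val = 27.
4. `except KeyError` is not reached.
Result: 27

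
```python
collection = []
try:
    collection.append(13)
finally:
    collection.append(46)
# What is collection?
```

Step-by-step execution trace:
1. try: `collection.append(13)` → collection = [13].
2. The try body completes without raising.
3. finally always runs: `collection.append(46)` → collection = [13, 46].
Result: [13, 46]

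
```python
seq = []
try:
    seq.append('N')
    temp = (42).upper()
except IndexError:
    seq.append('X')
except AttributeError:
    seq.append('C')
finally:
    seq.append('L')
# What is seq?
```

Step-by-step execution trace:
1. try: `seq.append('N')` → seq = ['N'].
2. `temp = (42).upper()` raises AttributeError.
3. `except IndexError` does not match AttributeError; skipped.
4. `except AttributeError` matches → `seq.append('C')` → seq = ['N', 'C'].
5. finally always runs: `seq.append('L')` → seq = ['N', 'C', 'L'].
Result: ['N', 'C', 'L']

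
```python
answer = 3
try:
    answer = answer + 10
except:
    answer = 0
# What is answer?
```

Step-by-step execution trace:
1. answer starts at 3.
2. try: `answer = answer + 10` → answer = 13. No exception raised.
3. `except` is skipped.
Result: 13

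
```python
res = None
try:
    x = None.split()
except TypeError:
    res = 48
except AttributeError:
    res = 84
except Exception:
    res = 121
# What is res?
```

Step-by-step execution trace:
1. `x = None.split()` raises AttributeError.
2. `except TypeError` does not match AttributeError; skipped.
3. `except AttributeError` matches → res = 84.
4. Remaining except clauses are skipped.
Result: 84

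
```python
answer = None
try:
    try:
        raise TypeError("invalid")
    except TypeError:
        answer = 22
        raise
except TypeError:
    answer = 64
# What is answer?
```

Step-by-step execution trace:
1. Inner try: `raise TypeError("invalid")` raises TypeError.
2. Inner `except TypeError` matches → answer = 22.
3. bare `raise` re-raises the same TypeError.
4. Outer `except TypeError` matches → answer = 64.
Result: 64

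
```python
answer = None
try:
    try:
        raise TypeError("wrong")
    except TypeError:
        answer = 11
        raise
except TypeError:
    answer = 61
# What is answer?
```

Step-by-step execution trace:
1. Inner try: `raise TypeError("wrong")` raises TypeError.
2. Inner `except TypeError` matches → answer = 11.
3. bare `raise` re-raises the same TypeError.
4. Outer `except TypeError` matches → answer = 61.
Result: 61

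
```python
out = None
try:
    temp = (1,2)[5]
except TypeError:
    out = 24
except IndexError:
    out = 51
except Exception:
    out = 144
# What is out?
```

Step-by-step execution trace:
1. `temp = (1,2)[5]` raises IndexError.
2. `except TypeError` does not match IndexError; skipped.
3. `except IndexError` matches → out = 51.
4. Remaining except clauses are skipped.
Result: 51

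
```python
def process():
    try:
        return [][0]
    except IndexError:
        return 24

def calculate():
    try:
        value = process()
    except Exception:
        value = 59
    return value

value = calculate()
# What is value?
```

Step-by-step execution trace:
1. `calculate()` calls `process()`.
2. In process: `[][0]` raises IndexError; `except IndexError` catches it → returns 24.
3. In calculate: `value = process()` → value = 24. No exception reaches calculate.
4. `except Exception` is skipped; calculate returns 24.
5. value = 24.
Result: 24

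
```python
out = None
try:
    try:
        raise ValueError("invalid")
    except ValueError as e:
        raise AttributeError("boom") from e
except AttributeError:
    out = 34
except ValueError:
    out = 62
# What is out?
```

Step-by-step execution trace:
1. Inner try raises ValueError; inner `except ValueError as e` catches it.
2. `raise AttributeError(...) from e` raises AttributeError (ValueError is attached as __cause__, but only AttributeError is active).
3. Outer `except AttributeError` matches → out = 34.
4. `except ValueError` is not reached.
Result: 34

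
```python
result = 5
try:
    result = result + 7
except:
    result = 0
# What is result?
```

Step-by-step execution trace:
1. result starts at 5.
2. try: `result = result + 7` → result = 12. No exception raised.
3. `except` is skipped.
Result: 12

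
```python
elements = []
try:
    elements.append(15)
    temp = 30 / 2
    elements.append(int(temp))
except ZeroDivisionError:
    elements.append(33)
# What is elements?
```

Step-by-step execution trace:
1. try: `elements.append(15)` → elements = [15].
2. `temp = 30 / 2` → temp = 15.0. No exception raised.
3. `elements.append(int(temp))` → elements = [15, 15].
4. `except ZeroDivisionError` is skipped (no exception was raised).
Result: [15, 15]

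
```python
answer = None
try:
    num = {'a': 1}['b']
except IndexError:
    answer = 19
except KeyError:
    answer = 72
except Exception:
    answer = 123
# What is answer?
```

Step-by-step execution trace:
1. `num = {'a': 1}['b']` raises KeyError.
2. `except IndexError` does not match KeyError; skipped.
3. `except KeyError` matches → answer = 72.
4. Remaining except clauses are skipped.
Result: 72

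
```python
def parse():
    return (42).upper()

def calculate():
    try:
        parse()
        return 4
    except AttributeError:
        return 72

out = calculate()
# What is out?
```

Step-by-step execution trace:
1. `calculate()` calls `parse()`.
2. `parse()` evaluates `(42).upper()`, which raises AttributeError; it propagates to the caller.
3. `return 4` is not reached.
4. `except AttributeError` in calculate matches → returns 72.
5. out = 72.
Result: 72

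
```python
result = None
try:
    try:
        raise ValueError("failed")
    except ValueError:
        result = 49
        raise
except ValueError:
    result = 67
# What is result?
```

Step-by-step execution trace:
1. Inner try: `raise ValueError("failed")` raises ValueError.
2. Inner `except ValueError` matches → result = 49.
3. bare `raise` re-raises the same ValueError.
4. Outer `except ValueError` matches → result = 67.
Result: 67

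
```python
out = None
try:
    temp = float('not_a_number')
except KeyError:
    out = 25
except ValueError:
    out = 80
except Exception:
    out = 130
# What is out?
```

Step-by-step execution trace:
1. `temp = float('not_a_number')` raises ValueError.
2. `except KeyError` does not match ValueError; skipped.
3. `except ValueError` matches → out = 80.
4. Remaining except clauses are skipped.
Result: 80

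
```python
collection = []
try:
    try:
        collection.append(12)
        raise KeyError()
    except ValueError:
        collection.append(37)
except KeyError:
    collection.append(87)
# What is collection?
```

Step-by-step execution trace:
1. Inner try: `collection.append(12)` → collection = [12].
2. `raise KeyError()` raises KeyError.
3. Inner `except ValueError` does not match KeyError; exception propagates to outer try.
4. Outer `except KeyError` matches → `collection.append(87)` → collection = [12, 87].
Result: [12, 87]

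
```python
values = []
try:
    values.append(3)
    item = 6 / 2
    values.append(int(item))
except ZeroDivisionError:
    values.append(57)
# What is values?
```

Step-by-step execution trace:
1. try: `values.append(3)` → values = [3].
2. `item = 6 / 2` → item = 3.0. No exception raised.
3. `values.append(int(item))` → values = [3, 3].
4. `except ZeroDivisionError` is skipped (no exception was raised).
Result: [3, 3]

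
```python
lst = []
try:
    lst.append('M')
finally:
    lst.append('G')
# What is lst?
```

Step-by-step execution trace:
1. try: `lst.append('M')` → lst = ['M'].
2. The try body completes without raising.
3. finally always runs: `lst.append('G')` → lst = ['M', 'G'].
Result: ['M', 'G']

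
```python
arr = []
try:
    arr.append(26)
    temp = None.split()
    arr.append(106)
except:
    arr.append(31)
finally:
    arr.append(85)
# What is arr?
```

Step-by-step execution trace:
1. try: `arr.append(26)` → arr = [26].
2. `temp = None.split()` raises AttributeError; `arr.append(106)` is not reached.
3. bare `except` matches → `arr.append(31)` → arr = [26, 31].
4. finally always runs: `arr.append(85)` → arr = [26, 31, 85].
Result: [26, 31, 85]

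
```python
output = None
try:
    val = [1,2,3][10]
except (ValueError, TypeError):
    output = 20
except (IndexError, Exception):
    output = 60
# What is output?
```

Step-by-step execution trace:
1. `val = [1,2,3][10]` raises IndexError.
2. `except (ValueError, TypeError)` does not match IndexError; skipped.
3. `except (IndexError, Exception)` matches (IndexError is in the tuple) → output = 60.
Result: 60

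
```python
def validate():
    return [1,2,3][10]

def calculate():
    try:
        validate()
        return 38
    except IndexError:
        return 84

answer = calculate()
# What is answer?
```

Step-by-step execution trace:
1. `calculate()` calls `validate()`.
2. `validate()` evaluates `[1,2,3][10]`, which raises IndexError; it propagates to the caller.
3. `return 38` is not reached.
4. `except IndexError` in calculate matches → returns 84.
5. answer = 84.
Result: 84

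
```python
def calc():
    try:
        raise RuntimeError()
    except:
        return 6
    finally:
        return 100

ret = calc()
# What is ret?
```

Step-by-step execution trace:
1. `calc()` enters try: `raise RuntimeError()` raises RuntimeError.
2. bare `except` matches → `return 6` sets pending return value 6.
3. Before returning, `finally: return 100` runs and overrides the pending return.
4. calc() returns 100 → ret = 100.
Result: 100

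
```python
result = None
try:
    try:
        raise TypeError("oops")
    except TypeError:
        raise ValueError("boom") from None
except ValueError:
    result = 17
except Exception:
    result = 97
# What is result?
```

Step-by-step execution trace:
1. Inner try raises TypeError; inner `except TypeError` catches it.
2. `raise ValueError(...) from None` raises ValueError (from None suppresses __context__, but the active exception is still ValueError).
3. Outer `except ValueError` matches → result = 17.
4. `except Exception` is not reached.
Result: 17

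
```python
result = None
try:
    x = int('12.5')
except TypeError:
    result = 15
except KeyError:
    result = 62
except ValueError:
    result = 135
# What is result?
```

Step-by-step execution trace:
1. `x = int('12.5')` raises ValueError.
2. `except TypeError` does not match ValueError; skipped.
3. `except KeyError` does not match ValueError; skipped.
4. `except ValueError` matches → result = 135.
Result: 135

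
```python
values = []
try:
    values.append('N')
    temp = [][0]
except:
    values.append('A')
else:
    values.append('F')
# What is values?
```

Step-by-step execution trace:
1. try: `values.append('N')` → values = ['N'].
2. `temp = [][0]` raises IndexError.
3. bare `except` matches → `values.append('A')` → values = ['N', 'A'].
4. `else` is skipped (an exception was raised).
Result: ['N', 'A']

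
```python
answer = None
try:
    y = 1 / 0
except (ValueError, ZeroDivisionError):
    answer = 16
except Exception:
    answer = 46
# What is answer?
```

Step-by-step execution trace:
1. `y = 1 / 0` raises ZeroDivisionError.
2. `except (ValueError, ZeroDivisionError)` matches (ZeroDivisionError is in the tuple) → answer = 16.
3. `except Exception` is not reached.
Result: 16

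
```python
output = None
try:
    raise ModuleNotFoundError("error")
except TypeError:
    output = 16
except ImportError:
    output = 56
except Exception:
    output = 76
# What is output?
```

Step-by-step execution trace:
1. `raise ModuleNotFoundError(...)` raises ModuleNotFoundError.
2. `except TypeError` does not match (ModuleNotFoundError is not a subclass of TypeError); skipped.
3. `except ImportError` matches (ModuleNotFoundError is a subclass of ImportError) → output = 56.
4. `except Exception` is not reached.
Result: 56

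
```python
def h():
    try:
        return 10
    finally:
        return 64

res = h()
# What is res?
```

Step-by-step execution trace:
1. `h()` enters try: `return 10` sets pending return value 10.
2. Before returning, `finally: return 64` runs and overrides the pending return.
3. h() returns 64 → res = 64.
Result: 64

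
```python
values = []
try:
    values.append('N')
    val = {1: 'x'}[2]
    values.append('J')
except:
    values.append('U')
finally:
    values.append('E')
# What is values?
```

Step-by-step execution trace:
1. try: `values.append('N')` → values = ['N'].
2. `val = {1: 'x'}[2]` raises KeyError; `values.append('J')` is not reached.
3. bare `except` matches → `values.append('U')` → values = ['N', 'U'].
4. finally always runs: `values.append('E')` → values = ['N', 'U', 'E'].
Result: ['N', 'U', 'E']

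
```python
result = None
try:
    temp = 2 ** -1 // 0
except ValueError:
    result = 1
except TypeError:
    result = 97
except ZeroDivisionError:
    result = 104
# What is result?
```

Step-by-step execution trace:
1. `temp = 2 ** -1 // 0` raises ZeroDivisionError.
2. `except ValueError` does not match ZeroDivisionError; skipped.
3. `except TypeError` does not match ZeroDivisionError; skipped.
4. `except ZeroDivisionError` matches → result = 104.
Result: 104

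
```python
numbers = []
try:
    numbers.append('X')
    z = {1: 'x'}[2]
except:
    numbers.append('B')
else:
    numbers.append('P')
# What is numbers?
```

Step-by-step execution trace:
1. try: `numbers.append('X')` → numbers = ['X'].
2. `z = {1: 'x'}[2]` raises KeyError.
3. bare `except` matches → `numbers.append('B')` → numbers = ['X', 'B'].
4. `else` is skipped (an exception was raised).
Result: ['X', 'B']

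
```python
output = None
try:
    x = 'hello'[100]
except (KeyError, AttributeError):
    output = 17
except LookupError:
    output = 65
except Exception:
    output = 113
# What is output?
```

Step-by-step execution trace:
1. `x = 'hello'[100]` raises IndexError.
2. `except (KeyError, AttributeError)` does not match IndexError; skipped.
3. `except LookupError` matches (IndexError is a subclass of LookupError) → output = 65.
4. `except Exception` is not reached.
Result: 65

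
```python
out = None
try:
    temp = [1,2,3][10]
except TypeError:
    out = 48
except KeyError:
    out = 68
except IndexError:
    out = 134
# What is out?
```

Step-by-step execution trace:
1. `temp = [1,2,3][10]` raises IndexError.
2. `except TypeError` does not match IndexError; skipped.
3. `except KeyError` does not match IndexError; skipped.
4. `except IndexError` matches → out = 134.
Result: 134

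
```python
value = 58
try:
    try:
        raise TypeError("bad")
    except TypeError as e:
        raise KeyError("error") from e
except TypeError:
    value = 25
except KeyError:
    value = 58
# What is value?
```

Step-by-step execution trace:
1. Inner try raises TypeError; inner `except TypeError as e` catches it.
2. `raise KeyError(...) from e` raises KeyError (TypeError is attached as __cause__, but only KeyError is active).
3. Outer `except TypeError` does not match KeyError; skipped.
4. Outer `except KeyError` matches → value = 58.
Result: 58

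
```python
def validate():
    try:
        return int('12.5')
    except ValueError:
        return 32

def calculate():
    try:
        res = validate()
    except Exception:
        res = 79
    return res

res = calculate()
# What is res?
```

Step-by-step execution trace:
1. `calculate()` calls `validate()`.
2. In validate: `int('12.5')` raises ValueError; `except ValueError` catches it → returns 32.
3. In calculate: `res = validate()` → res = 32. No exception reaches calculate.
4. `except Exception` is skipped; calculate returns 32.
5. res = 32.
Result: 32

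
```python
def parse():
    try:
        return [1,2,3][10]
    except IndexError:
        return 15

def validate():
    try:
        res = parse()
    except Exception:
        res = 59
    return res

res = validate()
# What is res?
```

Step-by-step execution trace:
1. `validate()` calls `parse()`.
2. In parse: `[1,2,3][10]` raises IndexError; `except IndexError` catches it → returns 15.
3. In validate: `res = parse()` → res = 15. No exception reaches validate.
4. `except Exception` is skipped; validate returns 15.
5. res = 15.
Result: 15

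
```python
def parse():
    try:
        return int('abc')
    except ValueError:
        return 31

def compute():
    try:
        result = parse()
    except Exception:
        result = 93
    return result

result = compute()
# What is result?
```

Step-by-step execution trace:
1. `compute()` calls `parse()`.
2. In parse: `int('abc')` raises ValueError; `except ValueError` catches it → returns 31.
3. In compute: `result = parse()` → result = 31. No exception reaches compute.
4. `except Exception` is skipped; compute returns 31.
5. result = 31.
Result: 31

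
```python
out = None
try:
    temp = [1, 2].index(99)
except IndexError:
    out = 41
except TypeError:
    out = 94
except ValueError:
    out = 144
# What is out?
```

Step-by-step execution trace:
1. `temp = [1, 2].index(99)` raises ValueError.
2. `except IndexError` does not match ValueError; skipped.
3. `except TypeError` does not match ValueError; skipped.
4. `except ValueError` matches → out = 144.
Result: 144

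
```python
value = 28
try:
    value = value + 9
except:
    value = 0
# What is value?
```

Step-by-step execution trace:
1. value starts at 28.
2. try: `value = value + 9` → value = 37. No exception raised.
3. `except` is skipped.
Result: 37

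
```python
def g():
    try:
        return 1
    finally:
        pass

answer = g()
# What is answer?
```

Step-by-step execution trace:
1. `g()` enters try: `return 1` sets pending return value 1.
2. Before returning, `finally: pass` runs (no effect).
3. g() returns 1 → answer = 1.
Result: 1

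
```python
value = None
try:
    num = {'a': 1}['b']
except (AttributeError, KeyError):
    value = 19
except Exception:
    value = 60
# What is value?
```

Step-by-step execution trace:
1. `num = {'a': 1}['b']` raises KeyError.
2. `except (AttributeError, KeyError)` matches (KeyError is in the tuple) → value = 19.
3. `except Exception` is not reached.
Result: 19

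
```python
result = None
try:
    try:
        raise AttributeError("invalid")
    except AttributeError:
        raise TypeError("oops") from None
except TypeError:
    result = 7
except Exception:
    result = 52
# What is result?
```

Step-by-step execution trace:
1. Inner try raises AttributeError; inner `except AttributeError` catches it.
2. `raise TypeError(...) from None` raises TypeError (from None suppresses __context__, but the active exception is still TypeError).
3. Outer `except TypeError` matches → result = 7.
4. `except Exception` is not reached.
Result: 7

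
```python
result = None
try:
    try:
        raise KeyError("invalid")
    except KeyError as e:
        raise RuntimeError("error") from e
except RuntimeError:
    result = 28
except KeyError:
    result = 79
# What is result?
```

Step-by-step execution trace:
1. Inner try raises KeyError; inner `except KeyError as e` catches it.
2. `raise RuntimeError(...) from e` raises RuntimeError (KeyError is attached as __cause__, but only RuntimeError is active).
3. Outer `except RuntimeError` matches → result = 28.
4. `except KeyError` is not reached.
Result: 28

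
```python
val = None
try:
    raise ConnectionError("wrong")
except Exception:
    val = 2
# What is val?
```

Step-by-step execution trace:
1. `raise ConnectionError(...)` raises ConnectionError.
2. `except Exception` matches (ConnectionError is a subclass of Exception) → val = 2.
Result: 2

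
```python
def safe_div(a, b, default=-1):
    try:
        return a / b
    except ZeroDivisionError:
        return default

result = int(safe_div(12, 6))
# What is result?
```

Step-by-step execution trace:
1. `safe_div(12, 6)` enters try: `return 12 / 6` → returns 2.0. No exception raised.
2. `except ZeroDivisionError` is skipped.
3. `int(2.0)` → 2 → result = 2.
Result: 2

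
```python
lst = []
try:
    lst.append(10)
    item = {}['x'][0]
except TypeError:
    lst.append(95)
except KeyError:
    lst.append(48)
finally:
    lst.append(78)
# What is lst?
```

Step-by-step execution trace:
1. try: `lst.append(10)` → lst = [10].
2. `item = {}['x'][0]` raises KeyError.
3. `except TypeError` does not match KeyError; skipped.
4. `except KeyError` matches → `lst.append(48)` → lst = [10, 48].
5. finally always runs: `lst.append(78)` → lst = [10, 48, 78].
Result: [10, 48, 78]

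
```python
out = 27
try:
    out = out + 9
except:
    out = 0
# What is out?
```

Step-by-step execution trace:
1. out starts at 27.
2. try: `out = out + 9` → out = 36. No exception raised.
3. `except` is skipped.
Result: 36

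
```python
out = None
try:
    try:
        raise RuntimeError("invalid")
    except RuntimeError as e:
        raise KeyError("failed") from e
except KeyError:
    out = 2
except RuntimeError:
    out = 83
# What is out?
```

Step-by-step execution trace:
1. Inner try raises RuntimeError; inner `except RuntimeError as e` catches it.
2. `raise KeyError(...) from e` raises KeyError (RuntimeError is attached as __cause__, but only KeyError is active).
3. Outer `except KeyError` matches → out = 2.
4. `except RuntimeError` is not reached.
Result: 2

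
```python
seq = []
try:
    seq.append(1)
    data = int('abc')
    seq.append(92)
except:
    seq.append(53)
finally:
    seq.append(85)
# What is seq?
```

Step-by-step execution trace:
1. try: `seq.append(1)` → seq = [1].
2. `data = int('abc')` raises ValueError; `seq.append(92)` is not reached.
3. bare `except` matches → `seq.append(53)` → seq = [1, 53].
4. finally always runs: `seq.append(85)` → seq = [1, 53, 85].
Result: [1, 53, 85]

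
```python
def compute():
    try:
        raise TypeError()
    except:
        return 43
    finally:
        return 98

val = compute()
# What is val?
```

Step-by-step execution trace:
1. `compute()` enters try: `raise TypeError()` raises TypeError.
2. bare `except` matches → `return 43` sets pending return value 43.
3. Before returning, `finally: return 98` runs and overrides the pending return.
4. compute() returns 98 → val = 98.
Result: 98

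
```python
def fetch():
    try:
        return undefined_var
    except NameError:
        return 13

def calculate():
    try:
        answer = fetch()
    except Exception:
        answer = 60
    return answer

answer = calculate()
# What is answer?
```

Step-by-step execution trace:
1. `calculate()` calls `fetch()`.
2. In fetch: `undefined_var` raises NameError; `except NameError` catches it → returns 13.
3. In calculate: `answer = fetch()` → answer = 13. No exception reaches calculate.
4. `except Exception` is skipped; calculate returns 13.
5. answer = 13.
Result: 13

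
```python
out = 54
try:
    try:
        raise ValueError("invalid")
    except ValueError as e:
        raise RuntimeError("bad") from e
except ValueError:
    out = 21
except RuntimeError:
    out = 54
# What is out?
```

Step-by-step execution trace:
1. Inner try raises ValueError; inner `except ValueError as e` catches it.
2. `raise RuntimeError(...) from e` raises RuntimeError (ValueError is attached as __cause__, but only RuntimeError is active).
3. Outer `except ValueError` does not match RuntimeError; skipped.
4. Outer `except RuntimeError` matches → out = 54.
Result: 54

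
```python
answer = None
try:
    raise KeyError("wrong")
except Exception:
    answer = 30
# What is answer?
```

Step-by-step execution trace:
1. `raise KeyError(...)` raises KeyError.
2. `except Exception` matches (KeyError is a subclass of Exception) → answer = 30.
Result: 30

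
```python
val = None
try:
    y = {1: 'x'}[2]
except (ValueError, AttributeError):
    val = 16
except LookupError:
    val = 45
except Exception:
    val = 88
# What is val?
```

Step-by-step execution trace:
1. `y = {1: 'x'}[2]` raises KeyError.
2. `except (ValueError, AttributeError)` does not match KeyError; skipped.
3. `except LookupError` matches (KeyError is a subclass of LookupError) → val = 45.
4. `except Exception` is not reached.
Result: 45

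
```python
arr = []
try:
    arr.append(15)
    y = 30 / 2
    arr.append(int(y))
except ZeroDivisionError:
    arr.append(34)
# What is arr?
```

Step-by-step execution trace:
1. try: `arr.append(15)` → arr = [15].
2. `y = 30 / 2` → y = 15.0. No exception raised.
3. `arr.append(int(y))` → arr = [15, 15].
4. `except ZeroDivisionError` is skipped (no exception was raised).
Result: [15, 15]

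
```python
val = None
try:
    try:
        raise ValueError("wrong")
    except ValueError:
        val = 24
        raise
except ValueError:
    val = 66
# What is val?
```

Step-by-step execution trace:
1. Inner try: `raise ValueError("wrong")` raises ValueError.
2. Inner `except ValueError` matches → val = 24.
3. bare `raise` re-raises the same ValueError.
4. Outer `except ValueError` matches → val = 66.
Result: 66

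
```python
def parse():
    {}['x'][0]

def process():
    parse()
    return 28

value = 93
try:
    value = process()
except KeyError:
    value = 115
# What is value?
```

Step-by-step execution trace:
1. value starts at 93.
2. try: `process()` calls `parse()`.
3. `parse()` evaluates `{}['x'][0]`, which raises KeyError; it propagates through process (uncaught).
4. `return 28` in process is not reached; the assignment to value does not complete.
5. `except KeyError` matches → value = 115.
Result: 115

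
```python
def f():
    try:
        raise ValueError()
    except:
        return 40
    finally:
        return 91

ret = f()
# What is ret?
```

Step-by-step execution trace:
1. `f()` enters try: `raise ValueError()` raises ValueError.
2. bare `except` matches → `return 40` sets pending return value 40.
3. Before returning, `finally: return 91` runs and overrides the pending return.
4. f() returns 91 → ret = 91.
Result: 91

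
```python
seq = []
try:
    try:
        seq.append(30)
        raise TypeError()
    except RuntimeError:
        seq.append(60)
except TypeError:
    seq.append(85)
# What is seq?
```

Step-by-step execution trace:
1. Inner try: `seq.append(30)` → seq = [30].
2. `raise TypeError()` raises TypeError.
3. Inner `except RuntimeError` does not match TypeError; exception propagates to outer try.
4. Outer `except TypeError` matches → `seq.append(85)` → seq = [30, 85].
Result: [30, 85]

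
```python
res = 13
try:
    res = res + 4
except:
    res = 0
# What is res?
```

Step-by-step execution trace:
1. res starts at 13.
2. try: `res = res + 4` → res = 17. No exception raised.
3. `except` is skipped.
Result: 17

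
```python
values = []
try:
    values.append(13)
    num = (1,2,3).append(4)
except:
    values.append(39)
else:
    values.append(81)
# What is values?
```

Step-by-step execution trace:
1. try: `values.append(13)` → values = [13].
2. `num = (1,2,3).append(4)` raises AttributeError.
3. bare `except` matches → `values.append(39)` → values = [13, 39].
4. `else` is skipped (an exception was raised).
Result: [13, 39]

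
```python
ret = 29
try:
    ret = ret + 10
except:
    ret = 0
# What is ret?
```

Step-by-step execution trace:
1. ret starts at 29.
2. try: `ret = ret + 10` → ret = 39. No exception raised.
3. `except` is skipped.
Result: 39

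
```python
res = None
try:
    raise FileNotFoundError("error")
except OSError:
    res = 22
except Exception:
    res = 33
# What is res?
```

Step-by-step execution trace:
1. `raise FileNotFoundError(...)` raises FileNotFoundError.
2. `except OSError` matches (FileNotFoundError is a subclass of OSError) → res = 22.
3. `except Exception` is not reached.
Result: 22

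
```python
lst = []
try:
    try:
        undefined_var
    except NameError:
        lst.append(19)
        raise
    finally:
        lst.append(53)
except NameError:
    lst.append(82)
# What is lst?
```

Step-by-step execution trace:
1. Inner try: `undefined_var` raises NameError.
2. Inner `except NameError` matches → `lst.append(19)` → lst = [19].
3. bare `raise` re-raises NameError.
4. Inner `finally` runs during unwinding: `lst.append(53)` → lst = [19, 53].
5. Outer `except NameError` matches → `lst.append(82)` → lst = [19, 53, 82].
Result: [19, 53, 82]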